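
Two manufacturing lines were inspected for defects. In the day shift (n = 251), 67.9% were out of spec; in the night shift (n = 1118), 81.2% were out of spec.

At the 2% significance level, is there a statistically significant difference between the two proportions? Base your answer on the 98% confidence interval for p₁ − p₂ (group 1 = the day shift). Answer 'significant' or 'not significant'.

SE₁ = √(p̂₁(1−p̂₁)/n₁) = √(0.6790·0.3210/251) = 0.02947; SE₂ = √(0.8120·0.1880/1118) = 0.01169.
Independent samples: SE of the difference = √(SE₁² + SE₂²) = √(0.0008684809 + 0.0001366561) = 0.03170.
z* for 98% confidence is 2.326, so the margin of error is 2.326 × 0.03170 = 0.07373.
Point estimate p̂₁ − p̂₂ = 0.6790 − 0.8120 = -0.1330.
-0.1330 ± 0.07373 → (-0.20673, -0.05927).
The interval (-0.20673, -0.05927) does not contain 0, so the difference is significant.

significant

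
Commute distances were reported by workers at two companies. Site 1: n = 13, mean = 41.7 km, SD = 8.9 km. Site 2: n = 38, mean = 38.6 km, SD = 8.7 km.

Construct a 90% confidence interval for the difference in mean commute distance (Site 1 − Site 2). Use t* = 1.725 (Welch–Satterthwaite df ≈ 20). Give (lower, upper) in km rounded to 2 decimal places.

Standard errors of each mean: 8.9/√13 = 2.4684 and 8.7/√38 = 1.4113.
SE(x̄₁ − x̄₂) = √(2.4684² + 1.4113²) = 2.8434 for independent samples with unequal variances.
With t* = 1.725, the margin is 1.725 × 2.8434 = 4.9049.
x̄₁ − x̄₂ = 41.7 − 38.6 = 3.1000; the interval is 3.1000 ± 4.9049 = (-1.80, 8.00).

(-1.80, 8.00)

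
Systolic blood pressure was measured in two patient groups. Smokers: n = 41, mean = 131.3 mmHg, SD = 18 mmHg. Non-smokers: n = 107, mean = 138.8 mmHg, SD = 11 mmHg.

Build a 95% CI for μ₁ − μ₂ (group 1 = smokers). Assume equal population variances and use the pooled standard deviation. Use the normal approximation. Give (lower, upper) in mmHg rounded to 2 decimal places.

(-12.28, -2.72)

Pooled variance s_p² = [40·18² + 106·11²] / (41+107−2) = 176.6164, so s_p = 13.2897.
SE_diff = s_p·√(1/n₁ + 1/n₂) = 13.2897·√(1/41 + 1/107) = 2.4410.
z* = 1.960; margin = 1.960 × 2.4410 = 4.7844.
Difference = 131.3 − 138.8 = -7.5000.
-7.5000 ± 4.7844 → (-12.28, -2.72).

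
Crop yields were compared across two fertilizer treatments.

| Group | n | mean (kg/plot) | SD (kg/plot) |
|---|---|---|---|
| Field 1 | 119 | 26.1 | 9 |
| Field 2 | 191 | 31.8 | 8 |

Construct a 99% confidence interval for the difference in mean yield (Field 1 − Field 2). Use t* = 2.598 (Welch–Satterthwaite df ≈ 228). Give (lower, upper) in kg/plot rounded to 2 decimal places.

(-8.32, -3.08)

SE₁ = s₁/√n₁ = 9/√119 = 0.8250; SE₂ = 8/√191 = 0.5789.
Independent samples, unequal variances: SE_diff = √(SE₁² + SE₂²) = √(0.680625 + 0.33512521) = 1.0078.
t* = 2.598, so margin of error = 2.598 × 1.0078 = 2.6183.
Difference in means = 26.1 − 31.8 = -5.7000.
-5.7000 ± 2.6183 → (-8.32, -3.08).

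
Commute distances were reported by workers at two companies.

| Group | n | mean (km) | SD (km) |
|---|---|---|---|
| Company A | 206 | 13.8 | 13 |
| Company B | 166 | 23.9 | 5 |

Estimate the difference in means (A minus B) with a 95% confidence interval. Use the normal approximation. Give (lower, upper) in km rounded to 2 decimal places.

(-12.03, -8.17)

Standard errors of each mean: 13/√206 = 0.9058 and 5/√166 = 0.3881.
SE(x̄₁ − x̄₂) = √(0.9058² + 0.3881²) = 0.9854 for independent samples with unequal variances.
With z* = 1.960, the margin is 1.960 × 0.9854 = 1.9314.
x̄₁ − x̄₂ = 13.8 − 23.9 = -10.1000; the interval is -10.1000 ± 1.9314 = (-12.03, -8.17).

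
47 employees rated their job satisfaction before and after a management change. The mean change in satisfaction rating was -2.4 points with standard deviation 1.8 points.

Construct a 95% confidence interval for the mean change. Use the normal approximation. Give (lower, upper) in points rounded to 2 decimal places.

(-2.91, -1.89)

Paired design: SE = s_d/√n = 1.8/√47 = 0.2626.
z* = 1.960; margin of error = 1.960 × 0.2626 = 0.5147.
-2.4 ± 0.5147 → (-2.91, -1.89).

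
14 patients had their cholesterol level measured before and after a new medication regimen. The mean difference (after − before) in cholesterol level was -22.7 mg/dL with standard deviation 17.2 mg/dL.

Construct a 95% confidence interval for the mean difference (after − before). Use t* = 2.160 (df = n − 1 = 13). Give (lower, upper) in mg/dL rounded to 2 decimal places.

Paired design: SE = s_d/√n = 17.2/√14 = 4.5969.
t* = 2.160; margin of error = 2.160 × 4.5969 = 9.9293.
-22.7 ± 9.9293 → (-32.63, -12.77).

(-32.63, -12.77)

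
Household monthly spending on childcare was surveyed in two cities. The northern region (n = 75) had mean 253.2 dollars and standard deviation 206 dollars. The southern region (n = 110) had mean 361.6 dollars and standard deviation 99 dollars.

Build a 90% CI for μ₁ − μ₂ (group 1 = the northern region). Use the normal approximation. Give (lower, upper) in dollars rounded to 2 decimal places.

Per-group SEs: s₁/√n₁ = 206/√75 = 23.7868, s₂/√n₂ = 99/√110 = 9.4393.
Unpooled SE of the difference: √(565.81185424 + 89.10038449) = 25.5913.
Margin of error = z* · SE = 1.645 × 25.5913 = 42.0977.
x̄₁ − x̄₂ = 253.2 − 361.6 = -108.4000.
CI: -108.4000 ± 42.0977 = (-150.50, -66.30).

(-150.50, -66.30)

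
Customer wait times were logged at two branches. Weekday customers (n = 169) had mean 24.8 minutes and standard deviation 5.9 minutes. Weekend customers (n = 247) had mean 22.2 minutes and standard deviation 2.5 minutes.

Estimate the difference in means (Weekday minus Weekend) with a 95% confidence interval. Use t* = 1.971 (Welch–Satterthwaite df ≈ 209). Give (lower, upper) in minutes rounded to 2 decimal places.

Standard errors of each mean: 5.9/√169 = 0.4538 and 2.5/√247 = 0.1591.
SE(x̄₁ − x̄₂) = √(0.4538² + 0.1591²) = 0.4809 for independent samples with unequal variances.
With t* = 1.971, the margin is 1.971 × 0.4809 = 0.9479.
x̄₁ − x̄₂ = 24.8 − 22.2 = 2.6000; the interval is 2.6000 ± 0.9479 = (1.65, 3.55).

(1.65, 3.55)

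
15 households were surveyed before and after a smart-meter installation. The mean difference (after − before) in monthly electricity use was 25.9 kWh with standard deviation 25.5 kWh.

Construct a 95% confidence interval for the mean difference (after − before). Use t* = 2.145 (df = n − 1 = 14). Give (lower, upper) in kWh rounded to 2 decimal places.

This is a matched-pairs design, so SE = s_d/√n = 25.5/√15 = 6.5841.
Margin = 2.145 × 6.5841 = 14.1229; the interval is 25.9 ± 14.1229 = (11.78, 40.02).

(11.78, 40.02)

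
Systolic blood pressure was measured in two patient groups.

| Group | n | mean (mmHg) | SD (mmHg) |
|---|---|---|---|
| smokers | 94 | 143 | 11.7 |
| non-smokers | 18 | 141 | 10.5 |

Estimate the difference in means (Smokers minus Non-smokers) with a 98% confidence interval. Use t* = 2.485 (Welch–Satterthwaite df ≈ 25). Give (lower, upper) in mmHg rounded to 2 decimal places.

(-4.84, 8.84)

SE₁ = s₁/√n₁ = 11.7/√94 = 1.2068; SE₂ = 10.5/√18 = 2.4749.
Independent samples, unequal variances: SE_diff = √(SE₁² + SE₂²) = √(1.45636624 + 6.12513001) = 2.7535.
t* = 2.485, so margin of error = 2.485 × 2.7535 = 6.8424.
Difference in means = 143 − 141 = 2.0000.
2.0000 ± 6.8424 → (-4.84, 8.84).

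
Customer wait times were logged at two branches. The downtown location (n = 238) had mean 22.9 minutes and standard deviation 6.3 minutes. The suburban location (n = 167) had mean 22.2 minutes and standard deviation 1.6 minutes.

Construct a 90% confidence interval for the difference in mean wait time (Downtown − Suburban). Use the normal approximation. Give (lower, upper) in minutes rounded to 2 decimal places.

(0.00, 1.40)

Standard errors of each mean: 6.3/√238 = 0.4084 and 1.6/√167 = 0.1238.
SE(x̄₁ − x̄₂) = √(0.4084² + 0.1238²) = 0.4268 for independent samples with unequal variances.
With z* = 1.645, the margin is 1.645 × 0.4268 = 0.7021.
x̄₁ − x̄₂ = 22.9 − 22.2 = 0.7000; the interval is 0.7000 ± 0.7021 = (0.00, 1.40).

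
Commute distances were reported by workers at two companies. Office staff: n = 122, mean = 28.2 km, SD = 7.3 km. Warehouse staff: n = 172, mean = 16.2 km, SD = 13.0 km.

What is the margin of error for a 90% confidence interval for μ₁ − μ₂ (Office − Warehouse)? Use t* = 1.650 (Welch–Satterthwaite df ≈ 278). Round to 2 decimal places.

1.97

Per-group SEs: s₁/√n₁ = 7.3/√122 = 0.6609, s₂/√n₂ = 13.0/√172 = 0.9912.
Unpooled SE of the difference: √(0.43678881 + 0.98247744) = 1.1913.
Margin of error = t* · SE = 1.650 × 1.1913 = 1.9656.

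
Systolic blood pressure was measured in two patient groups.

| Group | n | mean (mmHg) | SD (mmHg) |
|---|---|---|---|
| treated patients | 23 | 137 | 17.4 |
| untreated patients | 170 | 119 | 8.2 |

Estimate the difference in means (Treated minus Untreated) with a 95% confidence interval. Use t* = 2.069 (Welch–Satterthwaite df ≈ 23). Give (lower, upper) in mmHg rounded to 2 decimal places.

Per-group SEs: s₁/√n₁ = 17.4/√23 = 3.6282, s₂/√n₂ = 8.2/√170 = 0.6289.
Unpooled SE of the difference: √(13.16383524 + 0.39551521) = 3.6823.
Margin of error = t* · SE = 2.069 × 3.6823 = 7.6187.
x̄₁ − x̄₂ = 137 − 119 = 18.0000.
CI: 18.0000 ± 7.6187 = (10.38, 25.62).

(10.38, 25.62)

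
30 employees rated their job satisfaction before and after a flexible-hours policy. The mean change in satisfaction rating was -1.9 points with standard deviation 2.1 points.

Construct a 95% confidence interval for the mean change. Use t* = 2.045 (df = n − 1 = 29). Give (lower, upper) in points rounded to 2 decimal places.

(-2.68, -1.12)

Paired design: SE = s_d/√n = 2.1/√30 = 0.3834.
t* = 2.045; margin of error = 2.045 × 0.3834 = 0.7841.
-1.9 ± 0.7841 → (-2.68, -1.12).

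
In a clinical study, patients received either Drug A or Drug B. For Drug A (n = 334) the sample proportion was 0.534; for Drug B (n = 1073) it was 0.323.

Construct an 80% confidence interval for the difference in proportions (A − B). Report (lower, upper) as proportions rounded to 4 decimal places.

(0.1715, 0.2505)

SE₁ = √(p̂₁(1−p̂₁)/n₁) = √(0.5340·0.4660/334) = 0.02730; SE₂ = √(0.3230·0.6770/1073) = 0.01428.
Independent samples: SE of the difference = √(SE₁² + SE₂²) = √(0.00074529 + 0.0002039184) = 0.03081.
z* for 80% confidence is 1.282, so the margin of error is 1.282 × 0.03081 = 0.03950.
Point estimate p̂₁ − p̂₂ = 0.5340 − 0.3230 = 0.2110.
0.2110 ± 0.03950 → (0.1715, 0.2505).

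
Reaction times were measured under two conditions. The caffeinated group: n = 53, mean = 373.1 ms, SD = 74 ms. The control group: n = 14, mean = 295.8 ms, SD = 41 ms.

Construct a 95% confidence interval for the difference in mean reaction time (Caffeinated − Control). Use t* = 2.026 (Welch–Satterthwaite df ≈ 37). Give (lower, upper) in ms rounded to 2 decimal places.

SE₁ = s₁/√n₁ = 74/√53 = 10.1647; SE₂ = 41/√14 = 10.9577.
Independent samples, unequal variances: SE_diff = √(SE₁² + SE₂²) = √(103.32112609 + 120.07118929) = 14.9463.
t* = 2.026, so margin of error = 2.026 × 14.9463 = 30.2812.
Difference in means = 373.1 − 295.8 = 77.3000.
77.3000 ± 30.2812 → (47.02, 107.58).

(47.02, 107.58)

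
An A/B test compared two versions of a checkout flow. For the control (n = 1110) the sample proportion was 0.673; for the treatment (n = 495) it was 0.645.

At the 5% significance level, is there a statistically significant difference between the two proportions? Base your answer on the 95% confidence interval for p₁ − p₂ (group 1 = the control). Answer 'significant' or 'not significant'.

SE₁ = √(p̂₁(1−p̂₁)/n₁) = √(0.6730·0.3270/1110) = 0.01408; SE₂ = √(0.6450·0.3550/495) = 0.02151.
Independent samples: SE of the difference = √(SE₁² + SE₂²) = √(0.0001982464 + 0.0004626801) = 0.02571.
z* for 95% confidence is 1.960, so the margin of error is 1.960 × 0.02571 = 0.05039.
Point estimate p̂₁ − p̂₂ = 0.6730 − 0.6450 = 0.0280.
0.0280 ± 0.05039 → (-0.02239, 0.07839).
The interval (-0.02239, 0.07839) contains 0, so the difference is not significant.

not significant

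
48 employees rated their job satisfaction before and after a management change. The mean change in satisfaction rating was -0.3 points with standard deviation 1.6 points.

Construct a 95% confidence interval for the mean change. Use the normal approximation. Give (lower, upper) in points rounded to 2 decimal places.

(-0.75, 0.15)

Paired design: SE = s_d/√n = 1.6/√48 = 0.2309.
z* = 1.960; margin of error = 1.960 × 0.2309 = 0.4526.
-0.3 ± 0.4526 → (-0.75, 0.15).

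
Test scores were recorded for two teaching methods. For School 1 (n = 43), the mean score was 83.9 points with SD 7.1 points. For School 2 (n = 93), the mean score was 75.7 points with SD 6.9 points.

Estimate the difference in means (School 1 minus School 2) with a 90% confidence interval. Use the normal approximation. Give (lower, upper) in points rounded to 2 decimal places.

(6.07, 10.33)

SE₁ = s₁/√n₁ = 7.1/√43 = 1.0827; SE₂ = 6.9/√93 = 0.7155.
Independent samples, unequal variances: SE_diff = √(SE₁² + SE₂²) = √(1.17223929 + 0.51194025) = 1.2978.
z* = 1.645, so margin of error = 1.645 × 1.2978 = 2.1349.
Difference in means = 83.9 − 75.7 = 8.2000.
8.2000 ± 2.1349 → (6.07, 10.33).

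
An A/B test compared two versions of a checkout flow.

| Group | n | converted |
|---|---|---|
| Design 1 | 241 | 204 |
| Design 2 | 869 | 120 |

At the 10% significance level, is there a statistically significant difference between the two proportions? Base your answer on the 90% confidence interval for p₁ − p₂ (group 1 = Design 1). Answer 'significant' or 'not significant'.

p̂₁ = 204/241 = 0.8465 and p̂₂ = 120/869 = 0.1381.
SE₁ = √(p̂₁(1−p̂₁)/n₁) = √(0.8465·0.1535/241) = 0.02322; SE₂ = √(0.1381·0.8619/869) = 0.01170.
Independent samples: SE of the difference = √(SE₁² + SE₂²) = √(0.0005391684 + 0.00013689) = 0.02600.
z* for 90% confidence is 1.645, so the margin of error is 1.645 × 0.02600 = 0.04277.
Point estimate p̂₁ − p̂₂ = 0.8465 − 0.1381 = 0.7084.
0.7084 ± 0.04277 → (0.66563, 0.75117).
The interval (0.66563, 0.75117) does not contain 0, so the difference is significant.

significant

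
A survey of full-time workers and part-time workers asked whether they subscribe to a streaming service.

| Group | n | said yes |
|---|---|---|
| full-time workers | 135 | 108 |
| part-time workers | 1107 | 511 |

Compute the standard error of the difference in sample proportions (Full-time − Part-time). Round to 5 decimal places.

p̂₁ = 108/135 = 0.8000 and p̂₂ = 511/1107 = 0.4616.
SE₁ = √(p̂₁(1−p̂₁)/n₁) = √(0.8000·0.2000/135) = 0.03443; SE₂ = √(0.4616·0.5384/1107) = 0.01498.
Independent samples: SE of the difference = √(SE₁² + SE₂²) = √(0.0011854249 + 0.0002244004) = 0.03755.

0.03755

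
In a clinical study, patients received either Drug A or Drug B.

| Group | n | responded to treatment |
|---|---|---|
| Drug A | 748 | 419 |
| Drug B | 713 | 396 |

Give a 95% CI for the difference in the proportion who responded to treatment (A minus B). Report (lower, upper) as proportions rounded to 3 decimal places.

Sample proportions: 419/748 = 0.5602, 396/713 = 0.5554.
Each SE is √(p̂(1−p̂)/n): √(0.5602·0.4398/748) = 0.01815 and √(0.5554·0.4446/713) = 0.01861.
SE(p̂₁ − p̂₂) = √(SE₁² + SE₂²) = √(0.0003294225 + 0.0003463321) = 0.02600, since the two samples are independent.
At 95% confidence z* = 1.960; margin = 1.960 × 0.02600 = 0.05096.
The difference is 0.5602 − 0.5554 = 0.0048, so the interval is 0.0048 ± 0.05096 = (-0.046, 0.056).

(-0.046, 0.056)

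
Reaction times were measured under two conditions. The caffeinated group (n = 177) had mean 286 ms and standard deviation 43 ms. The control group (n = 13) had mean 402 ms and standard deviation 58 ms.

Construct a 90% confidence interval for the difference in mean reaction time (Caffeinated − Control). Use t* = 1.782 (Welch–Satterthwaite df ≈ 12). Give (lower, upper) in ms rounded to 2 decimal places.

(-145.24, -86.76)

SE₁ = s₁/√n₁ = 43/√177 = 3.2321; SE₂ = 58/√13 = 16.0863.
Independent samples, unequal variances: SE_diff = √(SE₁² + SE₂²) = √(10.44647041 + 258.76904769) = 16.4078.
t* = 1.782, so margin of error = 1.782 × 16.4078 = 29.2387.
Difference in means = 286 − 402 = -116.0000.
-116.0000 ± 29.2387 → (-145.24, -86.76).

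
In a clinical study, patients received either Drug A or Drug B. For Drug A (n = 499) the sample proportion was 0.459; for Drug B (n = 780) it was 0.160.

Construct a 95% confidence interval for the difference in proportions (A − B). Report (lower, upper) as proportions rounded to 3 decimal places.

(0.248, 0.350)

SE₁ = √(p̂₁(1−p̂₁)/n₁) = √(0.4590·0.5410/499) = 0.02231; SE₂ = √(0.1600·0.8400/780) = 0.01313.
Independent samples: SE of the difference = √(SE₁² + SE₂²) = √(0.0004977361 + 0.0001723969) = 0.02589.
z* for 95% confidence is 1.960, so the margin of error is 1.960 × 0.02589 = 0.05074.
Point estimate p̂₁ − p̂₂ = 0.4590 − 0.1600 = 0.2990.
0.2990 ± 0.05074 → (0.248, 0.350).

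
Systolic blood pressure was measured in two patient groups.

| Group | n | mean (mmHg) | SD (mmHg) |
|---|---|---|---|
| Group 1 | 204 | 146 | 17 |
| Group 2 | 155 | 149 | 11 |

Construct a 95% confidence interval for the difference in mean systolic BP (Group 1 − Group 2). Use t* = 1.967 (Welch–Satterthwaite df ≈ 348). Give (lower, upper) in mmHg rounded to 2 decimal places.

Per-group SEs: s₁/√n₁ = 17/√204 = 1.1902, s₂/√n₂ = 11/√155 = 0.8835.
Unpooled SE of the difference: √(1.41657604 + 0.78057225) = 1.4823.
Margin of error = t* · SE = 1.967 × 1.4823 = 2.9157.
x̄₁ − x̄₂ = 146 − 149 = -3.0000.
CI: -3.0000 ± 2.9157 = (-5.92, -0.08).

(-5.92, -0.08)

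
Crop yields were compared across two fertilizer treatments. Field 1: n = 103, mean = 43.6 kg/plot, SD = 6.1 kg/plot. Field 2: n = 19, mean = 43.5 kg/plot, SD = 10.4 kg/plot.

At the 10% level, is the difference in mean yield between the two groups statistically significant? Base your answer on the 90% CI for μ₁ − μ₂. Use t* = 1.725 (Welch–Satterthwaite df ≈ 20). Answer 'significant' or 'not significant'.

not significant

Standard errors of each mean: 6.1/√103 = 0.6011 and 10.4/√19 = 2.3859.
SE(x̄₁ − x̄₂) = √(0.6011² + 2.3859²) = 2.4605 for independent samples with unequal variances.
With t* = 1.725, the margin is 1.725 × 2.4605 = 4.2444.
x̄₁ − x̄₂ = 43.6 − 43.5 = 0.1000; the interval is 0.1000 ± 4.2444 = (-4.1444, 4.3444).
The interval (-4.1444, 4.3444) contains 0, so the difference is not significant.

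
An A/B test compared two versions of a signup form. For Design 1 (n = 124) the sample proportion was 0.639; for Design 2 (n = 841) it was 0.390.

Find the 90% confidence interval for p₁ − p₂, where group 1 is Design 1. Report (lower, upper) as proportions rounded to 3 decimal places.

SE₁ = √(p̂₁(1−p̂₁)/n₁) = √(0.6390·0.3610/124) = 0.04313; SE₂ = √(0.3900·0.6100/841) = 0.01682.
Independent samples: SE of the difference = √(SE₁² + SE₂²) = √(0.0018601969 + 0.0002829124) = 0.04629.
z* for 90% confidence is 1.645, so the margin of error is 1.645 × 0.04629 = 0.07615.
Point estimate p̂₁ − p̂₂ = 0.6390 − 0.3900 = 0.2490.
0.2490 ± 0.07615 → (0.173, 0.325).

(0.173, 0.325)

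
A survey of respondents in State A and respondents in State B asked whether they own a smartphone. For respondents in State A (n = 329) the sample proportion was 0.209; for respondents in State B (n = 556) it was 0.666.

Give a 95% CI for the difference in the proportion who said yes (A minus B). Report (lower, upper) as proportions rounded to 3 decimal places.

The two standard errors are √(0.2090×0.7910/329) = 0.02242 and √(0.6660×0.3340/556) = 0.02000.
Because the samples are independent, SE_diff = √(0.02242² + 0.02000²) = 0.03004.
Using z* = 1.960 for 95%, ME = 1.960 × 0.03004 = 0.05888.
p̂₁ − p̂₂ = -0.4570; interval -0.4570 ± 0.05888 gives (-0.516, -0.398).

(-0.516, -0.398)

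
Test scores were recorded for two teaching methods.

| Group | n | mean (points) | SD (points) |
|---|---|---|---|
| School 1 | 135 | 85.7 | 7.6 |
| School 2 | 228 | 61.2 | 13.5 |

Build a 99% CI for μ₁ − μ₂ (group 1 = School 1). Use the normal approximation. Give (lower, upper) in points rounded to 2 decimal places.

(21.65, 27.35)

SE₁ = s₁/√n₁ = 7.6/√135 = 0.6541; SE₂ = 13.5/√228 = 0.8941.
Independent samples, unequal variances: SE_diff = √(SE₁² + SE₂²) = √(0.42784681 + 0.79941481) = 1.1078.
z* = 2.576, so margin of error = 2.576 × 1.1078 = 2.8537.
Difference in means = 85.7 − 61.2 = 24.5000.
24.5000 ± 2.8537 → (21.65, 27.35).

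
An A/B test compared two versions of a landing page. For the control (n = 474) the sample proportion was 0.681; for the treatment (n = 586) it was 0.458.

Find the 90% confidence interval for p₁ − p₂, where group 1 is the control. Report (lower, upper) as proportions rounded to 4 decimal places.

The two standard errors are √(0.6810×0.3190/474) = 0.02141 and √(0.4580×0.5420/586) = 0.02058.
Because the samples are independent, SE_diff = √(0.02141² + 0.02058²) = 0.02970.
Using z* = 1.645 for 90%, ME = 1.645 × 0.02970 = 0.04886.
p̂₁ − p̂₂ = 0.2230; interval 0.2230 ± 0.04886 gives (0.1741, 0.2719).

(0.1741, 0.2719)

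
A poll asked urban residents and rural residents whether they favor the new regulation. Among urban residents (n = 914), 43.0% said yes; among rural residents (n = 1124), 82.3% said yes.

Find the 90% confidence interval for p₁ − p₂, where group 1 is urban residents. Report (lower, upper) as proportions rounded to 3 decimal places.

(-0.426, -0.360)

SE₁ = √(p̂₁(1−p̂₁)/n₁) = √(0.4300·0.5700/914) = 0.01638; SE₂ = √(0.8230·0.1770/1124) = 0.01138.
Independent samples: SE of the difference = √(SE₁² + SE₂²) = √(0.0002683044 + 0.0001295044) = 0.01995.
z* for 90% confidence is 1.645, so the margin of error is 1.645 × 0.01995 = 0.03282.
Point estimate p̂₁ − p̂₂ = 0.4300 − 0.8230 = -0.3930.
-0.3930 ± 0.03282 → (-0.426, -0.360).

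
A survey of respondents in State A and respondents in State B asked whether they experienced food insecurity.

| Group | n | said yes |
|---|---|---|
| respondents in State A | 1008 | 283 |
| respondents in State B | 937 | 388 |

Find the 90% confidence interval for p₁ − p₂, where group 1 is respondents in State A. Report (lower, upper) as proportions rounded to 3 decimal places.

(-0.169, -0.098)

First, p̂₁ = 283/1008 = 0.2808; p̂₂ = 388/937 = 0.4141.
The two standard errors are √(0.2808×0.7192/1008) = 0.01415 and √(0.4141×0.5859/937) = 0.01609.
Because the samples are independent, SE_diff = √(0.01415² + 0.01609²) = 0.02143.
Using z* = 1.645 for 90%, ME = 1.645 × 0.02143 = 0.03525.
p̂₁ − p̂₂ = -0.1333; interval -0.1333 ± 0.03525 gives (-0.169, -0.098).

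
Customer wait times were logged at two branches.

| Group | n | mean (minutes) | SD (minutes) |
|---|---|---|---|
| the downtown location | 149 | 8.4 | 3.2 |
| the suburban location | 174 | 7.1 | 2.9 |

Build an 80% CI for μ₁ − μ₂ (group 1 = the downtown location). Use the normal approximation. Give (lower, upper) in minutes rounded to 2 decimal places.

(0.86, 1.74)

SE₁ = s₁/√n₁ = 3.2/√149 = 0.2622; SE₂ = 2.9/√174 = 0.2198.
Independent samples, unequal variances: SE_diff = √(SE₁² + SE₂²) = √(0.06874884 + 0.04831204) = 0.3421.
z* = 1.282, so margin of error = 1.282 × 0.3421 = 0.4386.
Difference in means = 8.4 − 7.1 = 1.3000.
1.3000 ± 0.4386 → (0.86, 1.74).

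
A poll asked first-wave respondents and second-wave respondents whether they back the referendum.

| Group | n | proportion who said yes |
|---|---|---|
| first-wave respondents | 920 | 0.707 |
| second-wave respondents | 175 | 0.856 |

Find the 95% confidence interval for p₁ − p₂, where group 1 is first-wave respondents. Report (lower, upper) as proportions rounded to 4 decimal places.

(-0.2088, -0.0892)

SE₁ = √(p̂₁(1−p̂₁)/n₁) = √(0.7070·0.2930/920) = 0.01501; SE₂ = √(0.8560·0.1440/175) = 0.02654.
Independent samples: SE of the difference = √(SE₁² + SE₂²) = √(0.0002253001 + 0.0007043716) = 0.03049.
z* for 95% confidence is 1.960, so the margin of error is 1.960 × 0.03049 = 0.05976.
Point estimate p̂₁ − p̂₂ = 0.7070 − 0.8560 = -0.1490.
-0.1490 ± 0.05976 → (-0.2088, -0.0892).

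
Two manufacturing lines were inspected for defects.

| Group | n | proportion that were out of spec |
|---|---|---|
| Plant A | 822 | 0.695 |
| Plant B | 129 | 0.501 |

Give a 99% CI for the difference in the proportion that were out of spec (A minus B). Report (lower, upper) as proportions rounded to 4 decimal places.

(0.0733, 0.3147)

The two standard errors are √(0.6950×0.3050/822) = 0.01606 and √(0.5010×0.4990/129) = 0.04402.
Because the samples are independent, SE_diff = √(0.01606² + 0.04402²) = 0.04686.
Using z* = 2.576 for 99%, ME = 2.576 × 0.04686 = 0.12071.
p̂₁ − p̂₂ = 0.1940; interval 0.1940 ± 0.12071 gives (0.0733, 0.3147).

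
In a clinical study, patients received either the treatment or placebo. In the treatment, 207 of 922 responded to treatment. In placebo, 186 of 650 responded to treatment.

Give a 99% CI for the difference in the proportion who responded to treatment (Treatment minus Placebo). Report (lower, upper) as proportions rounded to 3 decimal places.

(-0.119, -0.004)

Sample proportions: 207/922 = 0.2245, 186/650 = 0.2862.
Each SE is √(p̂(1−p̂)/n): √(0.2245·0.7755/922) = 0.01374 and √(0.2862·0.7138/650) = 0.01773.
SE(p̂₁ − p̂₂) = √(SE₁² + SE₂²) = √(0.0001887876 + 0.0003143529) = 0.02243, since the two samples are independent.
At 99% confidence z* = 2.576; margin = 2.576 × 0.02243 = 0.05778.
The difference is 0.2245 − 0.2862 = -0.0617, so the interval is -0.0617 ± 0.05778 = (-0.119, -0.004).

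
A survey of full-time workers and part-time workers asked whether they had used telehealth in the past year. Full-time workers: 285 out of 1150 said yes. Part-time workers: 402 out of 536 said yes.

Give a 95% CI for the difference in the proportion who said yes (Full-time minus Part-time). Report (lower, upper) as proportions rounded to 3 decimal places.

First, p̂₁ = 285/1150 = 0.2478; p̂₂ = 402/536 = 0.7500.
The two standard errors are √(0.2478×0.7522/1150) = 0.01273 and √(0.7500×0.2500/536) = 0.01870.
Because the samples are independent, SE_diff = √(0.01273² + 0.01870²) = 0.02262.
Using z* = 1.960 for 95%, ME = 1.960 × 0.02262 = 0.04434.
p̂₁ − p̂₂ = -0.5022; interval -0.5022 ± 0.04434 gives (-0.547, -0.458).

(-0.547, -0.458)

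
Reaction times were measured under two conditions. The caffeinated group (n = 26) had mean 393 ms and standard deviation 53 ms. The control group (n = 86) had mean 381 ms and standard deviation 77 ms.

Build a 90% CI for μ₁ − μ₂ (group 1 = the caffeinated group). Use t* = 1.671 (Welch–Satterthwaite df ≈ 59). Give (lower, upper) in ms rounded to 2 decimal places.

Standard errors of each mean: 53/√26 = 10.3942 and 77/√86 = 8.3031.
SE(x̄₁ − x̄₂) = √(10.3942² + 8.3031²) = 13.3034 for independent samples with unequal variances.
With t* = 1.671, the margin is 1.671 × 13.3034 = 22.2300.
x̄₁ − x̄₂ = 393 − 381 = 12.0000; the interval is 12.0000 ± 22.2300 = (-10.23, 34.23).

(-10.23, 34.23)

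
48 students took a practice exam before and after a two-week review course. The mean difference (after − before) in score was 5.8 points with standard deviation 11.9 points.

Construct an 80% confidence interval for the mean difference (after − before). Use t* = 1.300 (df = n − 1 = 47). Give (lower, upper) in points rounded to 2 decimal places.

This is a matched-pairs design, so SE = s_d/√n = 11.9/√48 = 1.7176.
Margin = 1.300 × 1.7176 = 2.2329; the interval is 5.8 ± 2.2329 = (3.57, 8.03).

(3.57, 8.03)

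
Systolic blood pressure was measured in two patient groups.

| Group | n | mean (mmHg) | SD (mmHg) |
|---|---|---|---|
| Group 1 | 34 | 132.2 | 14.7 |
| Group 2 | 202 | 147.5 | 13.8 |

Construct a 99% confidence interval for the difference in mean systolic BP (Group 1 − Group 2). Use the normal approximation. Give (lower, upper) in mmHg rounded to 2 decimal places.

(-22.26, -8.34)

SE₁ = s₁/√n₁ = 14.7/√34 = 2.5210; SE₂ = 13.8/√202 = 0.9710.
Independent samples, unequal variances: SE_diff = √(SE₁² + SE₂²) = √(6.355441 + 0.942841) = 2.7015.
z* = 2.576, so margin of error = 2.576 × 2.7015 = 6.9591.
Difference in means = 132.2 − 147.5 = -15.3000.
-15.3000 ± 6.9591 → (-22.26, -8.34).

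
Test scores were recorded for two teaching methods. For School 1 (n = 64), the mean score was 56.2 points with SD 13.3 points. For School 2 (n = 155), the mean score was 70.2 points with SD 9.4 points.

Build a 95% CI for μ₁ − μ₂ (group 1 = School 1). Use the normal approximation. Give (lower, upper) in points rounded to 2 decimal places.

(-17.58, -10.42)

Per-group SEs: s₁/√n₁ = 13.3/√64 = 1.6625, s₂/√n₂ = 9.4/√155 = 0.7550.
Unpooled SE of the difference: √(2.76390625 + 0.570025) = 1.8259.
Margin of error = z* · SE = 1.960 × 1.8259 = 3.5788.
x̄₁ − x̄₂ = 56.2 − 70.2 = -14.0000.
CI: -14.0000 ± 3.5788 = (-17.58, -10.42).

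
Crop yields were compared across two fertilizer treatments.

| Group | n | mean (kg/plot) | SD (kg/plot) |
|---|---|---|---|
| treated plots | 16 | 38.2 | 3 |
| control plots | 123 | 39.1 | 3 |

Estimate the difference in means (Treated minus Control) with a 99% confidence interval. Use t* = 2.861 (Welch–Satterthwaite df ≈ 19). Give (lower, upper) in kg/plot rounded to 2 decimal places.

(-3.18, 1.38)

Per-group SEs: s₁/√n₁ = 3/√16 = 0.7500, s₂/√n₂ = 3/√123 = 0.2705.
Unpooled SE of the difference: √(0.5625 + 0.07317025) = 0.7973.
Margin of error = t* · SE = 2.861 × 0.7973 = 2.2811.
x̄₁ − x̄₂ = 38.2 − 39.1 = -0.9000.
CI: -0.9000 ± 2.2811 = (-3.18, 1.38).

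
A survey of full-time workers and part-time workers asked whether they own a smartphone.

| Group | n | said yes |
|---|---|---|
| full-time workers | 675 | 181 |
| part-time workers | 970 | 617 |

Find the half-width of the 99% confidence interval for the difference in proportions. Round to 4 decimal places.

0.0593

p̂₁ = 181/675 = 0.2681 and p̂₂ = 617/970 = 0.6361.
SE₁ = √(p̂₁(1−p̂₁)/n₁) = √(0.2681·0.7319/675) = 0.01705; SE₂ = √(0.6361·0.3639/970) = 0.01545.
Independent samples: SE of the difference = √(SE₁² + SE₂²) = √(0.0002907025 + 0.0002387025) = 0.02301.
z* for 99% confidence is 2.576, so the margin of error is 2.576 × 0.02301 = 0.05927.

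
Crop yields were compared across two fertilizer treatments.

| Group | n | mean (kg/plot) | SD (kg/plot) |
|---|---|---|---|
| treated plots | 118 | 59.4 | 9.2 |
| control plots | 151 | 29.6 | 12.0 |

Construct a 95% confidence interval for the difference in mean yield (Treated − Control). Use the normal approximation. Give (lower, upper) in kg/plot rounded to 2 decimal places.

(27.27, 32.33)

SE₁ = s₁/√n₁ = 9.2/√118 = 0.8469; SE₂ = 12.0/√151 = 0.9765.
Independent samples, unequal variances: SE_diff = √(SE₁² + SE₂²) = √(0.71723961 + 0.95355225) = 1.2926.
z* = 1.960, so margin of error = 1.960 × 1.2926 = 2.5335.
Difference in means = 59.4 − 29.6 = 29.8000.
29.8000 ± 2.5335 → (27.27, 32.33).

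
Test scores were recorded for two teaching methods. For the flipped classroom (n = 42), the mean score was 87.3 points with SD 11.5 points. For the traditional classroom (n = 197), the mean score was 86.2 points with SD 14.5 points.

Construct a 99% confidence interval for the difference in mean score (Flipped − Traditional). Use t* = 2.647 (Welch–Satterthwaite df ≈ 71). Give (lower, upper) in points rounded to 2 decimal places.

SE₁ = s₁/√n₁ = 11.5/√42 = 1.7745; SE₂ = 14.5/√197 = 1.0331.
Independent samples, unequal variances: SE_diff = √(SE₁² + SE₂²) = √(3.14885025 + 1.06729561) = 2.0533.
t* = 2.647, so margin of error = 2.647 × 2.0533 = 5.4351.
Difference in means = 87.3 − 86.2 = 1.1000.
1.1000 ± 5.4351 → (-4.34, 6.54).

(-4.34, 6.54)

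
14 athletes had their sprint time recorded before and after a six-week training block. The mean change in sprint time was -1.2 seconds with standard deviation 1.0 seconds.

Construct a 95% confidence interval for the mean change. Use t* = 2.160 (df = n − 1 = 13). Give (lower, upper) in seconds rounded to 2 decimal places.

This is a matched-pairs design, so SE = s_d/√n = 1.0/√14 = 0.2673.
Margin = 2.160 × 0.2673 = 0.5774; the interval is -1.2 ± 0.5774 = (-1.78, -0.62).

(-1.78, -0.62)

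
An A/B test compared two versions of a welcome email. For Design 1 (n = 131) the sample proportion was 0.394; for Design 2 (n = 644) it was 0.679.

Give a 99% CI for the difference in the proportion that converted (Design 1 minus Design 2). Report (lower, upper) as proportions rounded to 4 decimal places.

Each SE is √(p̂(1−p̂)/n): √(0.3940·0.6060/131) = 0.04269 and √(0.6790·0.3210/644) = 0.01840.
SE(p̂₁ − p̂₂) = √(SE₁² + SE₂²) = √(0.0018224361 + 0.00033856) = 0.04649, since the two samples are independent.
At 99% confidence z* = 2.576; margin = 2.576 × 0.04649 = 0.11976.
The difference is 0.3940 − 0.6790 = -0.2850, so the interval is -0.2850 ± 0.11976 = (-0.4048, -0.1652).

(-0.4048, -0.1652)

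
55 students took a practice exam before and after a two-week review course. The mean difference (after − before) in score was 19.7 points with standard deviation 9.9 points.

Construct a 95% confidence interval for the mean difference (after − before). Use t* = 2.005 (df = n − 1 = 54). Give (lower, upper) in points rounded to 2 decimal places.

This is a matched-pairs design, so SE = s_d/√n = 9.9/√55 = 1.3349.
Margin = 2.005 × 1.3349 = 2.6765; the interval is 19.7 ± 2.6765 = (17.02, 22.38).

(17.02, 22.38)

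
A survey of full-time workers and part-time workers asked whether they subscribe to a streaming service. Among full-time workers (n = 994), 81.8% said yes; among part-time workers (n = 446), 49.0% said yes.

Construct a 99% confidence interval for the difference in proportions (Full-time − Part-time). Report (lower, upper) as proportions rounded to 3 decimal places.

(0.259, 0.397)

The two standard errors are √(0.8180×0.1820/994) = 0.01224 and √(0.4900×0.5100/446) = 0.02367.
Because the samples are independent, SE_diff = √(0.01224² + 0.02367²) = 0.02665.
Using z* = 2.576 for 99%, ME = 2.576 × 0.02665 = 0.06865.
p̂₁ − p̂₂ = 0.3280; interval 0.3280 ± 0.06865 gives (0.259, 0.397).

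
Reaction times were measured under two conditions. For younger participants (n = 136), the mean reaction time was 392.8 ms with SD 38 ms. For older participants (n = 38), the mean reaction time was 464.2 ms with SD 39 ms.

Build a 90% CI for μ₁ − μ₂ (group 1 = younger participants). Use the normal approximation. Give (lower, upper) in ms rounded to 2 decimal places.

Standard errors of each mean: 38/√136 = 3.2585 and 39/√38 = 6.3266.
SE(x̄₁ − x̄₂) = √(3.2585² + 6.3266²) = 7.1164 for independent samples with unequal variances.
With z* = 1.645, the margin is 1.645 × 7.1164 = 11.7065.
x̄₁ − x̄₂ = 392.8 − 464.2 = -71.4000; the interval is -71.4000 ± 11.7065 = (-83.11, -59.69).

(-83.11, -59.69)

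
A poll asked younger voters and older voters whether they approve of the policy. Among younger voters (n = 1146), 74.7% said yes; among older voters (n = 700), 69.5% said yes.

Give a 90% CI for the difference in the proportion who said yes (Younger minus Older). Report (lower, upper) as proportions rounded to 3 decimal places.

Each SE is √(p̂(1−p̂)/n): √(0.7470·0.2530/1146) = 0.01284 and √(0.6950·0.3050/700) = 0.01740.
SE(p̂₁ − p̂₂) = √(SE₁² + SE₂²) = √(0.0001648656 + 0.00030276) = 0.02162, since the two samples are independent.
At 90% confidence z* = 1.645; margin = 1.645 × 0.02162 = 0.03556.
The difference is 0.7470 − 0.6950 = 0.0520, so the interval is 0.0520 ± 0.03556 = (0.016, 0.088).

(0.016, 0.088)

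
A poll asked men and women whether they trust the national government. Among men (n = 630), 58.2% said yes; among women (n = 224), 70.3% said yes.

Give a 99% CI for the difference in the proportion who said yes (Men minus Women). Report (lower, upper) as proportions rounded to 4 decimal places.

The two standard errors are √(0.5820×0.4180/630) = 0.01965 and √(0.7030×0.2970/224) = 0.03053.
Because the samples are independent, SE_diff = √(0.01965² + 0.03053²) = 0.03631.
Using z* = 2.576 for 99%, ME = 2.576 × 0.03631 = 0.09353.
p̂₁ − p̂₂ = -0.1210; interval -0.1210 ± 0.09353 gives (-0.2145, -0.0275).

(-0.2145, -0.0275)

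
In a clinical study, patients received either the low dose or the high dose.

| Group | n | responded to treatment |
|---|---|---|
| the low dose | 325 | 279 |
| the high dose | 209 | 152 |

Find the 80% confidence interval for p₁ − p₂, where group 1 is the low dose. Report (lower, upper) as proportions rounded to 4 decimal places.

(0.0846, 0.1778)

First, p̂₁ = 279/325 = 0.8585; p̂₂ = 152/209 = 0.7273.
The two standard errors are √(0.8585×0.1415/325) = 0.01933 and √(0.7273×0.2727/209) = 0.03081.
Because the samples are independent, SE_diff = √(0.01933² + 0.03081²) = 0.03637.
Using z* = 1.282 for 80%, ME = 1.282 × 0.03637 = 0.04663.
p̂₁ − p̂₂ = 0.1312; interval 0.1312 ± 0.04663 gives (0.0846, 0.1778).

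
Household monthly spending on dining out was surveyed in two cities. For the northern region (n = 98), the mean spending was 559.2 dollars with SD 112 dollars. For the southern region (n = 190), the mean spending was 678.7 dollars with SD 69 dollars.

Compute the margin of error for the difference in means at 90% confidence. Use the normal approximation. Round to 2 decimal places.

Per-group SEs: s₁/√n₁ = 112/√98 = 11.3137, s₂/√n₂ = 69/√190 = 5.0058.
Unpooled SE of the difference: √(127.99980769 + 25.05803364) = 12.3717.
Margin of error = z* · SE = 1.645 × 12.3717 = 20.3514.

20.35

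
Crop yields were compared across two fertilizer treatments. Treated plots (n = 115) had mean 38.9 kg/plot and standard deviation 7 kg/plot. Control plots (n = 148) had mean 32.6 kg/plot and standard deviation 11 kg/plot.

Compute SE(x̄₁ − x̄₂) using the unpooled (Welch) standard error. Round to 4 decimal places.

1.1152

SE₁ = s₁/√n₁ = 7/√115 = 0.6528; SE₂ = 11/√148 = 0.9042.
Independent samples, unequal variances: SE_diff = √(SE₁² + SE₂²) = √(0.42614784 + 0.81757764) = 1.1152.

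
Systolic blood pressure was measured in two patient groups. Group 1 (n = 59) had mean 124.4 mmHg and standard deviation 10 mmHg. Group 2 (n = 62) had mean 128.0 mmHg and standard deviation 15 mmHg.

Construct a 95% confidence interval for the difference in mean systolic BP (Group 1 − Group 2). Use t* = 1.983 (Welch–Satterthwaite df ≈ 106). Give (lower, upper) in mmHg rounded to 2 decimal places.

SE₁ = s₁/√n₁ = 10/√59 = 1.3019; SE₂ = 15/√62 = 1.9050.
Independent samples, unequal variances: SE_diff = √(SE₁² + SE₂²) = √(1.69494361 + 3.629025) = 2.3074.
t* = 1.983, so margin of error = 1.983 × 2.3074 = 4.5756.
Difference in means = 124.4 − 128.0 = -3.6000.
-3.6000 ± 4.5756 → (-8.18, 0.98).

(-8.18, 0.98)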